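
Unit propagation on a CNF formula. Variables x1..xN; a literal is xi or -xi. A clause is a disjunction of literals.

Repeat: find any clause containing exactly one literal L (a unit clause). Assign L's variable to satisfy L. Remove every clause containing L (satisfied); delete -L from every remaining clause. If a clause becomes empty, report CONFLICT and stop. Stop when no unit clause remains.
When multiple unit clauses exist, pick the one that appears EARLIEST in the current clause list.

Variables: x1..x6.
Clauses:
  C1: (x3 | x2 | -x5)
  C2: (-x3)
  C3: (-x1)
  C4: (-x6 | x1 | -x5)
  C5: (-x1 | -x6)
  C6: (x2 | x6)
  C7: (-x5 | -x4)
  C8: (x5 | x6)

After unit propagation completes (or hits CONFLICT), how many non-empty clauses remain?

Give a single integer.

unit clause [-3] forces x3=F; simplify:
  drop 3 from [3, 2, -5] -> [2, -5]
  satisfied 1 clause(s); 7 remain; assigned so far: [3]
unit clause [-1] forces x1=F; simplify:
  drop 1 from [-6, 1, -5] -> [-6, -5]
  satisfied 2 clause(s); 5 remain; assigned so far: [1, 3]

Answer: 5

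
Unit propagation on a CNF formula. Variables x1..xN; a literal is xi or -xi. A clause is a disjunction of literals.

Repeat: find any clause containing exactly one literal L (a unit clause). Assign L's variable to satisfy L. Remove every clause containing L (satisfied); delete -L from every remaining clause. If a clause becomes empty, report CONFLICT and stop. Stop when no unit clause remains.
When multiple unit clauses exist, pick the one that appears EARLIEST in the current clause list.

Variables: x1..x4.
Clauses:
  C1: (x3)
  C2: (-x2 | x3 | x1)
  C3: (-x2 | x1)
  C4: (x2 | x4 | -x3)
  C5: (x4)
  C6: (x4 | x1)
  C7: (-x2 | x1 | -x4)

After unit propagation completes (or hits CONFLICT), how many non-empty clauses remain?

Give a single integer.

unit clause [3] forces x3=T; simplify:
  drop -3 from [2, 4, -3] -> [2, 4]
  satisfied 2 clause(s); 5 remain; assigned so far: [3]
unit clause [4] forces x4=T; simplify:
  drop -4 from [-2, 1, -4] -> [-2, 1]
  satisfied 3 clause(s); 2 remain; assigned so far: [3, 4]

Answer: 2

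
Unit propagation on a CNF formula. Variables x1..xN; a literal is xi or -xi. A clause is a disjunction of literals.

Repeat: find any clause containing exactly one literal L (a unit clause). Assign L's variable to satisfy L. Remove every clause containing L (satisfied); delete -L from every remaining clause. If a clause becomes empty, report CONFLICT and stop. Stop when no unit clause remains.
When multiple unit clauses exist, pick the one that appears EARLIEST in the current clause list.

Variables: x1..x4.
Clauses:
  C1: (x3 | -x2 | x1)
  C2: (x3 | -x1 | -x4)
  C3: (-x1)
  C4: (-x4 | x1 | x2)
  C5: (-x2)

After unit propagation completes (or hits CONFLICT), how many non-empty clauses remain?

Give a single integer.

Answer: 0

Derivation:
unit clause [-1] forces x1=F; simplify:
  drop 1 from [3, -2, 1] -> [3, -2]
  drop 1 from [-4, 1, 2] -> [-4, 2]
  satisfied 2 clause(s); 3 remain; assigned so far: [1]
unit clause [-2] forces x2=F; simplify:
  drop 2 from [-4, 2] -> [-4]
  satisfied 2 clause(s); 1 remain; assigned so far: [1, 2]
unit clause [-4] forces x4=F; simplify:
  satisfied 1 clause(s); 0 remain; assigned so far: [1, 2, 4]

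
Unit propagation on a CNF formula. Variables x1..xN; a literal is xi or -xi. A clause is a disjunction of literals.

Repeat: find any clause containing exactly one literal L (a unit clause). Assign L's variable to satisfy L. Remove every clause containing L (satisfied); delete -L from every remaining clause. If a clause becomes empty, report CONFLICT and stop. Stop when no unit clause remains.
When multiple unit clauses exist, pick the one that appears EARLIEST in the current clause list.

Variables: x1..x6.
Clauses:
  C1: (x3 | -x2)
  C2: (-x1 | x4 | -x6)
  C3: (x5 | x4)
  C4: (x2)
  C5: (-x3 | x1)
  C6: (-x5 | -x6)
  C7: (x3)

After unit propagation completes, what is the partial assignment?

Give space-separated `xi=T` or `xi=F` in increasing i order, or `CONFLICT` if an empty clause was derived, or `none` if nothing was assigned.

unit clause [2] forces x2=T; simplify:
  drop -2 from [3, -2] -> [3]
  satisfied 1 clause(s); 6 remain; assigned so far: [2]
unit clause [3] forces x3=T; simplify:
  drop -3 from [-3, 1] -> [1]
  satisfied 2 clause(s); 4 remain; assigned so far: [2, 3]
unit clause [1] forces x1=T; simplify:
  drop -1 from [-1, 4, -6] -> [4, -6]
  satisfied 1 clause(s); 3 remain; assigned so far: [1, 2, 3]

Answer: x1=T x2=T x3=T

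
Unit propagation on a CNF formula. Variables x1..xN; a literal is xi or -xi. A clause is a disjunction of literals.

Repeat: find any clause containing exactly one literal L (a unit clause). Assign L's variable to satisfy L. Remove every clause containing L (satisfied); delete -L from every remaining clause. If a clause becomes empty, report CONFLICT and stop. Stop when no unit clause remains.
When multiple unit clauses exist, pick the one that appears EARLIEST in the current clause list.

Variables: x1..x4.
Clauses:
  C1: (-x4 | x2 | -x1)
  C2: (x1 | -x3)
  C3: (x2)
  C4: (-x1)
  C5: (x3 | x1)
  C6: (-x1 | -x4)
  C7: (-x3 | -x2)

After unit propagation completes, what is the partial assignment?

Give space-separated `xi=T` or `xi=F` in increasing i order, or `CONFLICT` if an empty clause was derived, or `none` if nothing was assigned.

Answer: CONFLICT

Derivation:
unit clause [2] forces x2=T; simplify:
  drop -2 from [-3, -2] -> [-3]
  satisfied 2 clause(s); 5 remain; assigned so far: [2]
unit clause [-1] forces x1=F; simplify:
  drop 1 from [1, -3] -> [-3]
  drop 1 from [3, 1] -> [3]
  satisfied 2 clause(s); 3 remain; assigned so far: [1, 2]
unit clause [-3] forces x3=F; simplify:
  drop 3 from [3] -> [] (empty!)
  satisfied 2 clause(s); 1 remain; assigned so far: [1, 2, 3]
CONFLICT (empty clause)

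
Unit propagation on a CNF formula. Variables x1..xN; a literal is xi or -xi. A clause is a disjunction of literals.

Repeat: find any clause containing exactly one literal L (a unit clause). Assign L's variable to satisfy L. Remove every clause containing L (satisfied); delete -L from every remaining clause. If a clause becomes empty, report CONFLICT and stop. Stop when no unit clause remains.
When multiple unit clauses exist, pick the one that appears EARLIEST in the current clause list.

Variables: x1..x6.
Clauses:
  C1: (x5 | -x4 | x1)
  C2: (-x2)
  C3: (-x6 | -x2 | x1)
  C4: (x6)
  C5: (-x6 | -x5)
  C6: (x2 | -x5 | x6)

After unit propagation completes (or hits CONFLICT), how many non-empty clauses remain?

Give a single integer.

Answer: 1

Derivation:
unit clause [-2] forces x2=F; simplify:
  drop 2 from [2, -5, 6] -> [-5, 6]
  satisfied 2 clause(s); 4 remain; assigned so far: [2]
unit clause [6] forces x6=T; simplify:
  drop -6 from [-6, -5] -> [-5]
  satisfied 2 clause(s); 2 remain; assigned so far: [2, 6]
unit clause [-5] forces x5=F; simplify:
  drop 5 from [5, -4, 1] -> [-4, 1]
  satisfied 1 clause(s); 1 remain; assigned so far: [2, 5, 6]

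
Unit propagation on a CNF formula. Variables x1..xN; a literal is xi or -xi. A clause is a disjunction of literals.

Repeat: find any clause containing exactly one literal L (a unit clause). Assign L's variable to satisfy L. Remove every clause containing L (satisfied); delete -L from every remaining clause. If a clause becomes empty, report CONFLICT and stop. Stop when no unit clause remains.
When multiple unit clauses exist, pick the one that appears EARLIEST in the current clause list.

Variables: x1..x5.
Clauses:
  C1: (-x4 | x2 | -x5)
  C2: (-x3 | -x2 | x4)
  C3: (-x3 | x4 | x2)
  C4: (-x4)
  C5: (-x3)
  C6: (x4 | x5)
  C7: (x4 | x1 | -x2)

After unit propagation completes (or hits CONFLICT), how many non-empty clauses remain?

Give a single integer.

Answer: 1

Derivation:
unit clause [-4] forces x4=F; simplify:
  drop 4 from [-3, -2, 4] -> [-3, -2]
  drop 4 from [-3, 4, 2] -> [-3, 2]
  drop 4 from [4, 5] -> [5]
  drop 4 from [4, 1, -2] -> [1, -2]
  satisfied 2 clause(s); 5 remain; assigned so far: [4]
unit clause [-3] forces x3=F; simplify:
  satisfied 3 clause(s); 2 remain; assigned so far: [3, 4]
unit clause [5] forces x5=T; simplify:
  satisfied 1 clause(s); 1 remain; assigned so far: [3, 4, 5]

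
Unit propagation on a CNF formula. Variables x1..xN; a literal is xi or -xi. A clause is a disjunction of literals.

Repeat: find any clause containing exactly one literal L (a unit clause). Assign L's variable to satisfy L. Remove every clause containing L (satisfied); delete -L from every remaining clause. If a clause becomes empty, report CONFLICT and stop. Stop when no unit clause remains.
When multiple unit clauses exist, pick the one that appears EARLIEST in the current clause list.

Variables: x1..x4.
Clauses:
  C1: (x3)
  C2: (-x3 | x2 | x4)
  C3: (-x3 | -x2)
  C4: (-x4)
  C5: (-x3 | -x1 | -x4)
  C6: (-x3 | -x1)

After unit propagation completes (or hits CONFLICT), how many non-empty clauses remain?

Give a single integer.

Answer: 2

Derivation:
unit clause [3] forces x3=T; simplify:
  drop -3 from [-3, 2, 4] -> [2, 4]
  drop -3 from [-3, -2] -> [-2]
  drop -3 from [-3, -1, -4] -> [-1, -4]
  drop -3 from [-3, -1] -> [-1]
  satisfied 1 clause(s); 5 remain; assigned so far: [3]
unit clause [-2] forces x2=F; simplify:
  drop 2 from [2, 4] -> [4]
  satisfied 1 clause(s); 4 remain; assigned so far: [2, 3]
unit clause [4] forces x4=T; simplify:
  drop -4 from [-4] -> [] (empty!)
  drop -4 from [-1, -4] -> [-1]
  satisfied 1 clause(s); 3 remain; assigned so far: [2, 3, 4]
CONFLICT (empty clause)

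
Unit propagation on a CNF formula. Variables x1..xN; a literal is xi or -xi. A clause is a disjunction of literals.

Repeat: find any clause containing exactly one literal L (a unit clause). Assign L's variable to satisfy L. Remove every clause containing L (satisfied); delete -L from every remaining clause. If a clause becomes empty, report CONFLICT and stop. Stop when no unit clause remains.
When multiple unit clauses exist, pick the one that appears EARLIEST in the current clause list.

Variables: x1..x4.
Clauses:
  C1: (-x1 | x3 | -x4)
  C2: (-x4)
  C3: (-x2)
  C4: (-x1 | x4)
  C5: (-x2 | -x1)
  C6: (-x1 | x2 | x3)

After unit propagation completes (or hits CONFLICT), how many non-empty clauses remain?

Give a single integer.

Answer: 0

Derivation:
unit clause [-4] forces x4=F; simplify:
  drop 4 from [-1, 4] -> [-1]
  satisfied 2 clause(s); 4 remain; assigned so far: [4]
unit clause [-2] forces x2=F; simplify:
  drop 2 from [-1, 2, 3] -> [-1, 3]
  satisfied 2 clause(s); 2 remain; assigned so far: [2, 4]
unit clause [-1] forces x1=F; simplify:
  satisfied 2 clause(s); 0 remain; assigned so far: [1, 2, 4]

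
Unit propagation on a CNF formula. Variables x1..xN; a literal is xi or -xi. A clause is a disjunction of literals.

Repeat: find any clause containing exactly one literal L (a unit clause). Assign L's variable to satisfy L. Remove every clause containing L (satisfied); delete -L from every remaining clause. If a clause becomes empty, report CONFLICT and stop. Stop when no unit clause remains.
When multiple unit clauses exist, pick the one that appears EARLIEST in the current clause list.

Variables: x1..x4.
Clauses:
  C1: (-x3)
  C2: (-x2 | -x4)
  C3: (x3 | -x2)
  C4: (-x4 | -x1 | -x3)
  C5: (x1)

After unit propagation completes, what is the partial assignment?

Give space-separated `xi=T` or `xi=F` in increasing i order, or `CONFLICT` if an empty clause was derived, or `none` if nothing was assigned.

Answer: x1=T x2=F x3=F

Derivation:
unit clause [-3] forces x3=F; simplify:
  drop 3 from [3, -2] -> [-2]
  satisfied 2 clause(s); 3 remain; assigned so far: [3]
unit clause [-2] forces x2=F; simplify:
  satisfied 2 clause(s); 1 remain; assigned so far: [2, 3]
unit clause [1] forces x1=T; simplify:
  satisfied 1 clause(s); 0 remain; assigned so far: [1, 2, 3]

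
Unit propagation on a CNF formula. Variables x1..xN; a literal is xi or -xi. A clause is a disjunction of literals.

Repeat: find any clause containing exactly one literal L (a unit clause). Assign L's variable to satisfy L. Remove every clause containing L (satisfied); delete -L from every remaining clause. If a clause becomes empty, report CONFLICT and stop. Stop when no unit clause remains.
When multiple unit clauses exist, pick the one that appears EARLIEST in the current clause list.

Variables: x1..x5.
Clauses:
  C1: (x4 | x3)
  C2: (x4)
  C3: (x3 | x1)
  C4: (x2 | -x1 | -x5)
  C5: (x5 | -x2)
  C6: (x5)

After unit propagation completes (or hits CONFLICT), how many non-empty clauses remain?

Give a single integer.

unit clause [4] forces x4=T; simplify:
  satisfied 2 clause(s); 4 remain; assigned so far: [4]
unit clause [5] forces x5=T; simplify:
  drop -5 from [2, -1, -5] -> [2, -1]
  satisfied 2 clause(s); 2 remain; assigned so far: [4, 5]

Answer: 2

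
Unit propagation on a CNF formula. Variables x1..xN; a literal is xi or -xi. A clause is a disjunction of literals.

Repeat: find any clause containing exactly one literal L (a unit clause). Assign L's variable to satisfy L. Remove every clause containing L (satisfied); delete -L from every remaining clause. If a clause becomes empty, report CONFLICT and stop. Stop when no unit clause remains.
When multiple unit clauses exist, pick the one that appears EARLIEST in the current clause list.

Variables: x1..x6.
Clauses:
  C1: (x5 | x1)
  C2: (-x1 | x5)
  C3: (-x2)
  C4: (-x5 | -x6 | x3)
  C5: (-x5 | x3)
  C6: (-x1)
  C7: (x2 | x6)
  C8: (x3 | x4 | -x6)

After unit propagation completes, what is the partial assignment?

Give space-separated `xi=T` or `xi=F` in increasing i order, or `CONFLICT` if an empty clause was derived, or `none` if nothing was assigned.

Answer: x1=F x2=F x3=T x5=T x6=T

Derivation:
unit clause [-2] forces x2=F; simplify:
  drop 2 from [2, 6] -> [6]
  satisfied 1 clause(s); 7 remain; assigned so far: [2]
unit clause [-1] forces x1=F; simplify:
  drop 1 from [5, 1] -> [5]
  satisfied 2 clause(s); 5 remain; assigned so far: [1, 2]
unit clause [5] forces x5=T; simplify:
  drop -5 from [-5, -6, 3] -> [-6, 3]
  drop -5 from [-5, 3] -> [3]
  satisfied 1 clause(s); 4 remain; assigned so far: [1, 2, 5]
unit clause [3] forces x3=T; simplify:
  satisfied 3 clause(s); 1 remain; assigned so far: [1, 2, 3, 5]
unit clause [6] forces x6=T; simplify:
  satisfied 1 clause(s); 0 remain; assigned so far: [1, 2, 3, 5, 6]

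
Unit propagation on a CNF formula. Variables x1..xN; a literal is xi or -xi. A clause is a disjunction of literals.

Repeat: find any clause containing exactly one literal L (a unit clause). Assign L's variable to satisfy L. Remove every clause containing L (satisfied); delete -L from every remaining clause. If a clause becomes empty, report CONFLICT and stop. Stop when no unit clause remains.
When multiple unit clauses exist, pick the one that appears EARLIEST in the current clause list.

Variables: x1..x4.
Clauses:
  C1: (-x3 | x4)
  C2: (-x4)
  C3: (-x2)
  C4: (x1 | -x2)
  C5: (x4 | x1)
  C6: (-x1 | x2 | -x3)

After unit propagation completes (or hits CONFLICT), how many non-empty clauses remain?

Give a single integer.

unit clause [-4] forces x4=F; simplify:
  drop 4 from [-3, 4] -> [-3]
  drop 4 from [4, 1] -> [1]
  satisfied 1 clause(s); 5 remain; assigned so far: [4]
unit clause [-3] forces x3=F; simplify:
  satisfied 2 clause(s); 3 remain; assigned so far: [3, 4]
unit clause [-2] forces x2=F; simplify:
  satisfied 2 clause(s); 1 remain; assigned so far: [2, 3, 4]
unit clause [1] forces x1=T; simplify:
  satisfied 1 clause(s); 0 remain; assigned so far: [1, 2, 3, 4]

Answer: 0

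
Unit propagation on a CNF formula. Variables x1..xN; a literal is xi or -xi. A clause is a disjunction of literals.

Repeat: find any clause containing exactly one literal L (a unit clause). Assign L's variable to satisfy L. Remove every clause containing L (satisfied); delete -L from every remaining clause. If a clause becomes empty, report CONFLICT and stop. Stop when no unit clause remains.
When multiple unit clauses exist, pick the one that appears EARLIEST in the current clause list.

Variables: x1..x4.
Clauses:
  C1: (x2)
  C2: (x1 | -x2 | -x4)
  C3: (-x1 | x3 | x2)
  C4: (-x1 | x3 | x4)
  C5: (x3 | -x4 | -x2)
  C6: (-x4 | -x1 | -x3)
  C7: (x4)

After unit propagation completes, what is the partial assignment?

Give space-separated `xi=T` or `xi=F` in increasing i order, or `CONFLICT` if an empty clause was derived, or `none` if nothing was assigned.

Answer: CONFLICT

Derivation:
unit clause [2] forces x2=T; simplify:
  drop -2 from [1, -2, -4] -> [1, -4]
  drop -2 from [3, -4, -2] -> [3, -4]
  satisfied 2 clause(s); 5 remain; assigned so far: [2]
unit clause [4] forces x4=T; simplify:
  drop -4 from [1, -4] -> [1]
  drop -4 from [3, -4] -> [3]
  drop -4 from [-4, -1, -3] -> [-1, -3]
  satisfied 2 clause(s); 3 remain; assigned so far: [2, 4]
unit clause [1] forces x1=T; simplify:
  drop -1 from [-1, -3] -> [-3]
  satisfied 1 clause(s); 2 remain; assigned so far: [1, 2, 4]
unit clause [3] forces x3=T; simplify:
  drop -3 from [-3] -> [] (empty!)
  satisfied 1 clause(s); 1 remain; assigned so far: [1, 2, 3, 4]
CONFLICT (empty clause)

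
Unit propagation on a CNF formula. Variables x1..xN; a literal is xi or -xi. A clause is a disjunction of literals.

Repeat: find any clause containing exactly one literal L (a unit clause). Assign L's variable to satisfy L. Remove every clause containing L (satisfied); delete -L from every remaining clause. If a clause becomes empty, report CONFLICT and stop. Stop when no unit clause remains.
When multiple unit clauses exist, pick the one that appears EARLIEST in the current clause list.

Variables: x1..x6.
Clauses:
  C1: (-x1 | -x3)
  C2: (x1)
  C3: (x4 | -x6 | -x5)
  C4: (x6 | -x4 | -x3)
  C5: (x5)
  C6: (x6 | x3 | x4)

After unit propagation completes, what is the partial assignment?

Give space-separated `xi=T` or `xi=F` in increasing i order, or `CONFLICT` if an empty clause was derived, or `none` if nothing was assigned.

unit clause [1] forces x1=T; simplify:
  drop -1 from [-1, -3] -> [-3]
  satisfied 1 clause(s); 5 remain; assigned so far: [1]
unit clause [-3] forces x3=F; simplify:
  drop 3 from [6, 3, 4] -> [6, 4]
  satisfied 2 clause(s); 3 remain; assigned so far: [1, 3]
unit clause [5] forces x5=T; simplify:
  drop -5 from [4, -6, -5] -> [4, -6]
  satisfied 1 clause(s); 2 remain; assigned so far: [1, 3, 5]

Answer: x1=T x3=F x5=T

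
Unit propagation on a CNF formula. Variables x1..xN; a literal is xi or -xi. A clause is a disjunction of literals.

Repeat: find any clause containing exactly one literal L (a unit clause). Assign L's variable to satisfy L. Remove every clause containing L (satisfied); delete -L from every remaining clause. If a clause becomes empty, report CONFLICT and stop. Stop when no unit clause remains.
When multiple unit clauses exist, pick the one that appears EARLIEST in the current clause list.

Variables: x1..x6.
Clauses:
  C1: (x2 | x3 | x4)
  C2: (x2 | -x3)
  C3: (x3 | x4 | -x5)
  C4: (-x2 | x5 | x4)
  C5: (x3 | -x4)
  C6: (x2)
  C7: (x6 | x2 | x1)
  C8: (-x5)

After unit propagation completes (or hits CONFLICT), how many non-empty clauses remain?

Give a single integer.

Answer: 0

Derivation:
unit clause [2] forces x2=T; simplify:
  drop -2 from [-2, 5, 4] -> [5, 4]
  satisfied 4 clause(s); 4 remain; assigned so far: [2]
unit clause [-5] forces x5=F; simplify:
  drop 5 from [5, 4] -> [4]
  satisfied 2 clause(s); 2 remain; assigned so far: [2, 5]
unit clause [4] forces x4=T; simplify:
  drop -4 from [3, -4] -> [3]
  satisfied 1 clause(s); 1 remain; assigned so far: [2, 4, 5]
unit clause [3] forces x3=T; simplify:
  satisfied 1 clause(s); 0 remain; assigned so far: [2, 3, 4, 5]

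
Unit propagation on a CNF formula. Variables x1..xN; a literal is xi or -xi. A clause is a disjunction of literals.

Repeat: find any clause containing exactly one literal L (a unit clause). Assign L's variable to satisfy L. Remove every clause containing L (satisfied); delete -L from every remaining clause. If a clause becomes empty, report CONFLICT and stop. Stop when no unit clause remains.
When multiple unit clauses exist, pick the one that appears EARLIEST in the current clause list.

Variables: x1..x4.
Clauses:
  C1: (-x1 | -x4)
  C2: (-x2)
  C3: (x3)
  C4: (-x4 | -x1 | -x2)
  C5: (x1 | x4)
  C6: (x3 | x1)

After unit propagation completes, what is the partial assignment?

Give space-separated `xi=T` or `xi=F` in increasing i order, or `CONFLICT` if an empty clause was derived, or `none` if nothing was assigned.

Answer: x2=F x3=T

Derivation:
unit clause [-2] forces x2=F; simplify:
  satisfied 2 clause(s); 4 remain; assigned so far: [2]
unit clause [3] forces x3=T; simplify:
  satisfied 2 clause(s); 2 remain; assigned so far: [2, 3]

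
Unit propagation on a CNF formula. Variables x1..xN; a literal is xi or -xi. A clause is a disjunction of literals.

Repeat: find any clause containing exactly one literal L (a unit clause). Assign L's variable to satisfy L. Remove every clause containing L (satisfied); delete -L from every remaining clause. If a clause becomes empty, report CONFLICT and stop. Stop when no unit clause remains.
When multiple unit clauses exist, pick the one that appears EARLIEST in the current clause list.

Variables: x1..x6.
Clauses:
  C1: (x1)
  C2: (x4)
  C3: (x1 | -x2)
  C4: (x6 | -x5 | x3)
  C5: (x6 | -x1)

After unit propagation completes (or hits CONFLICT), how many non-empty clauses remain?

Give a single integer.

unit clause [1] forces x1=T; simplify:
  drop -1 from [6, -1] -> [6]
  satisfied 2 clause(s); 3 remain; assigned so far: [1]
unit clause [4] forces x4=T; simplify:
  satisfied 1 clause(s); 2 remain; assigned so far: [1, 4]
unit clause [6] forces x6=T; simplify:
  satisfied 2 clause(s); 0 remain; assigned so far: [1, 4, 6]

Answer: 0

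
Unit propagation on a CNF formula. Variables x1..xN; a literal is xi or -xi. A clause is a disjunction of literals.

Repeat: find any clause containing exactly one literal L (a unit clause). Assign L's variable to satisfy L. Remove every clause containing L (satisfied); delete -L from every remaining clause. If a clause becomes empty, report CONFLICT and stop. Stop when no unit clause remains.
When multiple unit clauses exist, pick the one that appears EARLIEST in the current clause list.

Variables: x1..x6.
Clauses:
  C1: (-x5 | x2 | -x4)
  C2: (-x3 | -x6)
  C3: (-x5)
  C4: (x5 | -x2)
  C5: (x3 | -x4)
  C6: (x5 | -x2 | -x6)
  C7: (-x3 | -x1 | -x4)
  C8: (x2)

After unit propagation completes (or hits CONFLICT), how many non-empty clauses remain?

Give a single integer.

unit clause [-5] forces x5=F; simplify:
  drop 5 from [5, -2] -> [-2]
  drop 5 from [5, -2, -6] -> [-2, -6]
  satisfied 2 clause(s); 6 remain; assigned so far: [5]
unit clause [-2] forces x2=F; simplify:
  drop 2 from [2] -> [] (empty!)
  satisfied 2 clause(s); 4 remain; assigned so far: [2, 5]
CONFLICT (empty clause)

Answer: 3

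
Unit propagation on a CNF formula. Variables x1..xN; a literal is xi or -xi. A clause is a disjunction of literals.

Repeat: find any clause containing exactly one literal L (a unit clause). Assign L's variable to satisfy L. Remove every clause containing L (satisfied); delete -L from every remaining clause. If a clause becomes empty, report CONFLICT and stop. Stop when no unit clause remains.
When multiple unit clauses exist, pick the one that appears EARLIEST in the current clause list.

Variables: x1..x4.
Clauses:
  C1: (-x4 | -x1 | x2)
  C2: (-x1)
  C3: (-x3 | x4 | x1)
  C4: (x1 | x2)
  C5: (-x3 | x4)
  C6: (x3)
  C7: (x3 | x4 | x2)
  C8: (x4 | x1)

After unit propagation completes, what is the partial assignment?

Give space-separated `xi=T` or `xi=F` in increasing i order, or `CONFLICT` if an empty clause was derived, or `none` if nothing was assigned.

Answer: x1=F x2=T x3=T x4=T

Derivation:
unit clause [-1] forces x1=F; simplify:
  drop 1 from [-3, 4, 1] -> [-3, 4]
  drop 1 from [1, 2] -> [2]
  drop 1 from [4, 1] -> [4]
  satisfied 2 clause(s); 6 remain; assigned so far: [1]
unit clause [2] forces x2=T; simplify:
  satisfied 2 clause(s); 4 remain; assigned so far: [1, 2]
unit clause [3] forces x3=T; simplify:
  drop -3 from [-3, 4] -> [4]
  drop -3 from [-3, 4] -> [4]
  satisfied 1 clause(s); 3 remain; assigned so far: [1, 2, 3]
unit clause [4] forces x4=T; simplify:
  satisfied 3 clause(s); 0 remain; assigned so far: [1, 2, 3, 4]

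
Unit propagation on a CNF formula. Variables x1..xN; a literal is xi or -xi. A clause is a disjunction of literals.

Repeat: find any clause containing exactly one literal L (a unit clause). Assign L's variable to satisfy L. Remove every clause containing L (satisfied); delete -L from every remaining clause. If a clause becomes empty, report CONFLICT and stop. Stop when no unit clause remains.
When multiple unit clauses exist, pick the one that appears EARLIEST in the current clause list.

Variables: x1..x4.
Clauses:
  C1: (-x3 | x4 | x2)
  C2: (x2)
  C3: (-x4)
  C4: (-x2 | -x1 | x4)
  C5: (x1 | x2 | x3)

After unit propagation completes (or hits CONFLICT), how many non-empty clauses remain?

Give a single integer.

Answer: 0

Derivation:
unit clause [2] forces x2=T; simplify:
  drop -2 from [-2, -1, 4] -> [-1, 4]
  satisfied 3 clause(s); 2 remain; assigned so far: [2]
unit clause [-4] forces x4=F; simplify:
  drop 4 from [-1, 4] -> [-1]
  satisfied 1 clause(s); 1 remain; assigned so far: [2, 4]
unit clause [-1] forces x1=F; simplify:
  satisfied 1 clause(s); 0 remain; assigned so far: [1, 2, 4]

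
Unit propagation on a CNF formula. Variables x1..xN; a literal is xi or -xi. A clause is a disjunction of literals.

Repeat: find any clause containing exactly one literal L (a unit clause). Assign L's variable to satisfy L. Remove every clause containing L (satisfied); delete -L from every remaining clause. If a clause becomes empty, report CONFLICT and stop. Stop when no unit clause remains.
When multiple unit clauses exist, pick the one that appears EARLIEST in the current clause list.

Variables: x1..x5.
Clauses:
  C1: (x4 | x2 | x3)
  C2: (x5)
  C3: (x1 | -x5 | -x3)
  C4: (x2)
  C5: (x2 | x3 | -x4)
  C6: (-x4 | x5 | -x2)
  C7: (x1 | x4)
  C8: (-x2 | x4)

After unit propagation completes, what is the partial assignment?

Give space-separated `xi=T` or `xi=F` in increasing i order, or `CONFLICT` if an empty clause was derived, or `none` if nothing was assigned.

unit clause [5] forces x5=T; simplify:
  drop -5 from [1, -5, -3] -> [1, -3]
  satisfied 2 clause(s); 6 remain; assigned so far: [5]
unit clause [2] forces x2=T; simplify:
  drop -2 from [-2, 4] -> [4]
  satisfied 3 clause(s); 3 remain; assigned so far: [2, 5]
unit clause [4] forces x4=T; simplify:
  satisfied 2 clause(s); 1 remain; assigned so far: [2, 4, 5]

Answer: x2=T x4=T x5=T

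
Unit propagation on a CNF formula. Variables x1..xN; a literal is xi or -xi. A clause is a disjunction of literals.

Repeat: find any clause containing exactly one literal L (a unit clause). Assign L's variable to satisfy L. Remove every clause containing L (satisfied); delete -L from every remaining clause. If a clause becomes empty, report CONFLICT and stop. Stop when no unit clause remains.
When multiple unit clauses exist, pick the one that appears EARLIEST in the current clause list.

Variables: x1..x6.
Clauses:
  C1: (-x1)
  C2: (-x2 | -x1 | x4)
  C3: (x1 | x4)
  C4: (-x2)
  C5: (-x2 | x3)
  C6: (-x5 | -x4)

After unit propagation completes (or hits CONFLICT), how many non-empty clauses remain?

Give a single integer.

Answer: 0

Derivation:
unit clause [-1] forces x1=F; simplify:
  drop 1 from [1, 4] -> [4]
  satisfied 2 clause(s); 4 remain; assigned so far: [1]
unit clause [4] forces x4=T; simplify:
  drop -4 from [-5, -4] -> [-5]
  satisfied 1 clause(s); 3 remain; assigned so far: [1, 4]
unit clause [-2] forces x2=F; simplify:
  satisfied 2 clause(s); 1 remain; assigned so far: [1, 2, 4]
unit clause [-5] forces x5=F; simplify:
  satisfied 1 clause(s); 0 remain; assigned so far: [1, 2, 4, 5]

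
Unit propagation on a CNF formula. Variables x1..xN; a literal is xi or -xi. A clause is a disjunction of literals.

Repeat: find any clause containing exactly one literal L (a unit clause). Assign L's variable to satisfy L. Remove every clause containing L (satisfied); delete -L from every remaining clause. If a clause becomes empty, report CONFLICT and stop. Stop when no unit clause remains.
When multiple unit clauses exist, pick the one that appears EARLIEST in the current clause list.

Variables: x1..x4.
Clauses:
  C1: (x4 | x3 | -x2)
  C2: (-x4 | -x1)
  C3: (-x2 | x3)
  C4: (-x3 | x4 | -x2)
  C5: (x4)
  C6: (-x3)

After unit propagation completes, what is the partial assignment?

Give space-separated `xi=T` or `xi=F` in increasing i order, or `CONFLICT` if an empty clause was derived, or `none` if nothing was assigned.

Answer: x1=F x2=F x3=F x4=T

Derivation:
unit clause [4] forces x4=T; simplify:
  drop -4 from [-4, -1] -> [-1]
  satisfied 3 clause(s); 3 remain; assigned so far: [4]
unit clause [-1] forces x1=F; simplify:
  satisfied 1 clause(s); 2 remain; assigned so far: [1, 4]
unit clause [-3] forces x3=F; simplify:
  drop 3 from [-2, 3] -> [-2]
  satisfied 1 clause(s); 1 remain; assigned so far: [1, 3, 4]
unit clause [-2] forces x2=F; simplify:
  satisfied 1 clause(s); 0 remain; assigned so far: [1, 2, 3, 4]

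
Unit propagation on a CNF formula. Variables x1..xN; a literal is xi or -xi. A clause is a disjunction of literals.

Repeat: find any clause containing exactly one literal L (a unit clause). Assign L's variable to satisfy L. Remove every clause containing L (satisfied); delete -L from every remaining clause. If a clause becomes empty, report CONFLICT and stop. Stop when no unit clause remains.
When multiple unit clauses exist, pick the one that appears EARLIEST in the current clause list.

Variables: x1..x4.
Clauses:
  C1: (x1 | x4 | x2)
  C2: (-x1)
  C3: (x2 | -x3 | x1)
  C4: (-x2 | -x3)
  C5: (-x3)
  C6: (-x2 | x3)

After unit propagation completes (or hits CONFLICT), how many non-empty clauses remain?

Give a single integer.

Answer: 0

Derivation:
unit clause [-1] forces x1=F; simplify:
  drop 1 from [1, 4, 2] -> [4, 2]
  drop 1 from [2, -3, 1] -> [2, -3]
  satisfied 1 clause(s); 5 remain; assigned so far: [1]
unit clause [-3] forces x3=F; simplify:
  drop 3 from [-2, 3] -> [-2]
  satisfied 3 clause(s); 2 remain; assigned so far: [1, 3]
unit clause [-2] forces x2=F; simplify:
  drop 2 from [4, 2] -> [4]
  satisfied 1 clause(s); 1 remain; assigned so far: [1, 2, 3]
unit clause [4] forces x4=T; simplify:
  satisfied 1 clause(s); 0 remain; assigned so far: [1, 2, 3, 4]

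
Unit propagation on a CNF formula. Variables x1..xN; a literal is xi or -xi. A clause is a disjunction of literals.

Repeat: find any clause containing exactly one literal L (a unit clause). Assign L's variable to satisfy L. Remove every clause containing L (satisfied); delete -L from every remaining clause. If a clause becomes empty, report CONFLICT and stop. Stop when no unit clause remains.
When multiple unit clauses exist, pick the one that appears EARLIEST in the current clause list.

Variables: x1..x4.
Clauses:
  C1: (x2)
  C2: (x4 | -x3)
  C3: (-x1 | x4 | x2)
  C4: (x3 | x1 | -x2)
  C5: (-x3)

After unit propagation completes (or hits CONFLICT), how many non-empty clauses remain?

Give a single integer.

unit clause [2] forces x2=T; simplify:
  drop -2 from [3, 1, -2] -> [3, 1]
  satisfied 2 clause(s); 3 remain; assigned so far: [2]
unit clause [-3] forces x3=F; simplify:
  drop 3 from [3, 1] -> [1]
  satisfied 2 clause(s); 1 remain; assigned so far: [2, 3]
unit clause [1] forces x1=T; simplify:
  satisfied 1 clause(s); 0 remain; assigned so far: [1, 2, 3]

Answer: 0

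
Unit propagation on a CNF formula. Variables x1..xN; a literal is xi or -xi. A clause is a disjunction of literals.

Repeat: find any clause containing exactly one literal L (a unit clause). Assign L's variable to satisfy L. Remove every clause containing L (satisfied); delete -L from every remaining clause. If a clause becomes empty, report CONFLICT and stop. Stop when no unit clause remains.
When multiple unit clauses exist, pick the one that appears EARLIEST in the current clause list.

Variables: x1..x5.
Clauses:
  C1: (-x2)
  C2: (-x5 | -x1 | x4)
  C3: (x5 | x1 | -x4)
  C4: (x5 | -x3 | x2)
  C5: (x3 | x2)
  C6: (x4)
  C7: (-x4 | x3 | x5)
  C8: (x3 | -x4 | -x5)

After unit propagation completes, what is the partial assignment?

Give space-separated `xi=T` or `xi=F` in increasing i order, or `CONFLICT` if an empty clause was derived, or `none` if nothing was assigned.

unit clause [-2] forces x2=F; simplify:
  drop 2 from [5, -3, 2] -> [5, -3]
  drop 2 from [3, 2] -> [3]
  satisfied 1 clause(s); 7 remain; assigned so far: [2]
unit clause [3] forces x3=T; simplify:
  drop -3 from [5, -3] -> [5]
  satisfied 3 clause(s); 4 remain; assigned so far: [2, 3]
unit clause [5] forces x5=T; simplify:
  drop -5 from [-5, -1, 4] -> [-1, 4]
  satisfied 2 clause(s); 2 remain; assigned so far: [2, 3, 5]
unit clause [4] forces x4=T; simplify:
  satisfied 2 clause(s); 0 remain; assigned so far: [2, 3, 4, 5]

Answer: x2=F x3=T x4=T x5=T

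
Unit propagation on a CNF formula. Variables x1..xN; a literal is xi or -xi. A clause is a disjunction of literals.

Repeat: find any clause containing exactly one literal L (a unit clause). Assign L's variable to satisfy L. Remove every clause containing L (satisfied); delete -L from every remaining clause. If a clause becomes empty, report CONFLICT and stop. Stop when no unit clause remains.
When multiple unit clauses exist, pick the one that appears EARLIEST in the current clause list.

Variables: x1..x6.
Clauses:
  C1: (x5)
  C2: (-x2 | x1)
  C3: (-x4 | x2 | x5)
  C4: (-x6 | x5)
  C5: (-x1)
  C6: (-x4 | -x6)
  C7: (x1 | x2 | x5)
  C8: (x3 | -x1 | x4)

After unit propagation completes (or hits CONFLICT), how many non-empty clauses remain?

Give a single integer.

unit clause [5] forces x5=T; simplify:
  satisfied 4 clause(s); 4 remain; assigned so far: [5]
unit clause [-1] forces x1=F; simplify:
  drop 1 from [-2, 1] -> [-2]
  satisfied 2 clause(s); 2 remain; assigned so far: [1, 5]
unit clause [-2] forces x2=F; simplify:
  satisfied 1 clause(s); 1 remain; assigned so far: [1, 2, 5]

Answer: 1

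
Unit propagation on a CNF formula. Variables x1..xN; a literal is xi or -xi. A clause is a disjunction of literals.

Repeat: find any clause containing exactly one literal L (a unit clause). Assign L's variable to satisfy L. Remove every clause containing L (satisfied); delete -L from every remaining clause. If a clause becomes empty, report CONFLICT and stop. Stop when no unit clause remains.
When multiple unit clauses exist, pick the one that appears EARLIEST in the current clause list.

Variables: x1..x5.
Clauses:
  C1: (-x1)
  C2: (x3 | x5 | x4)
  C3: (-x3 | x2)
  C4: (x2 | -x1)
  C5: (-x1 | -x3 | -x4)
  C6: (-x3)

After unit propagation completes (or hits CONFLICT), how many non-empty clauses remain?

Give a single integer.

unit clause [-1] forces x1=F; simplify:
  satisfied 3 clause(s); 3 remain; assigned so far: [1]
unit clause [-3] forces x3=F; simplify:
  drop 3 from [3, 5, 4] -> [5, 4]
  satisfied 2 clause(s); 1 remain; assigned so far: [1, 3]

Answer: 1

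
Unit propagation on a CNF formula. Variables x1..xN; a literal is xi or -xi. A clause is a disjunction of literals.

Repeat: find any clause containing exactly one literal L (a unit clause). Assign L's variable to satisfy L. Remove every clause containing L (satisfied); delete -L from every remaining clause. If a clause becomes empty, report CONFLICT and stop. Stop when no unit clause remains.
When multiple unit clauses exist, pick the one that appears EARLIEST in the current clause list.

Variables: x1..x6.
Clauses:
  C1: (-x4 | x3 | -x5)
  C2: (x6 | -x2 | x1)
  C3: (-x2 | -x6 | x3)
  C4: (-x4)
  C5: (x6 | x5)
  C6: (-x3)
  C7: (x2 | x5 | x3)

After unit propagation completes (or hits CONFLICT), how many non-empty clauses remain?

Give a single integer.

unit clause [-4] forces x4=F; simplify:
  satisfied 2 clause(s); 5 remain; assigned so far: [4]
unit clause [-3] forces x3=F; simplify:
  drop 3 from [-2, -6, 3] -> [-2, -6]
  drop 3 from [2, 5, 3] -> [2, 5]
  satisfied 1 clause(s); 4 remain; assigned so far: [3, 4]

Answer: 4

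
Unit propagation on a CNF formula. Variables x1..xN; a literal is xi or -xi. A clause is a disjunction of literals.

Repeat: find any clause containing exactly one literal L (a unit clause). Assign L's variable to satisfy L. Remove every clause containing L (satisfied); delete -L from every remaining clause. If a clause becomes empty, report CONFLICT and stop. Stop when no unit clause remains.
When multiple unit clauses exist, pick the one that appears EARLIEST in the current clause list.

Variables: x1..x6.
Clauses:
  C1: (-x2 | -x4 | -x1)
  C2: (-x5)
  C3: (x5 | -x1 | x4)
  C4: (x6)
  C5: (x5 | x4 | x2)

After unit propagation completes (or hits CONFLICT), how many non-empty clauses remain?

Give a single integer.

Answer: 3

Derivation:
unit clause [-5] forces x5=F; simplify:
  drop 5 from [5, -1, 4] -> [-1, 4]
  drop 5 from [5, 4, 2] -> [4, 2]
  satisfied 1 clause(s); 4 remain; assigned so far: [5]
unit clause [6] forces x6=T; simplify:
  satisfied 1 clause(s); 3 remain; assigned so far: [5, 6]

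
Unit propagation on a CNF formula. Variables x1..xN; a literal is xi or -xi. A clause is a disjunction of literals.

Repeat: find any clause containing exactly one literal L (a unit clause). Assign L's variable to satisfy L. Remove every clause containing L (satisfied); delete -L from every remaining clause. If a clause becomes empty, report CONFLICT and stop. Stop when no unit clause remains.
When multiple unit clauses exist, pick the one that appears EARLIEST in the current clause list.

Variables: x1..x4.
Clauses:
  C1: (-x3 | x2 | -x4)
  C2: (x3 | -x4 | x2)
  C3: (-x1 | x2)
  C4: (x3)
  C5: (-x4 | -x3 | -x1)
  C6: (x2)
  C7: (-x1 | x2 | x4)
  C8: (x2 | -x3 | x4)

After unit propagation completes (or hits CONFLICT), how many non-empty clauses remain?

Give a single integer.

unit clause [3] forces x3=T; simplify:
  drop -3 from [-3, 2, -4] -> [2, -4]
  drop -3 from [-4, -3, -1] -> [-4, -1]
  drop -3 from [2, -3, 4] -> [2, 4]
  satisfied 2 clause(s); 6 remain; assigned so far: [3]
unit clause [2] forces x2=T; simplify:
  satisfied 5 clause(s); 1 remain; assigned so far: [2, 3]

Answer: 1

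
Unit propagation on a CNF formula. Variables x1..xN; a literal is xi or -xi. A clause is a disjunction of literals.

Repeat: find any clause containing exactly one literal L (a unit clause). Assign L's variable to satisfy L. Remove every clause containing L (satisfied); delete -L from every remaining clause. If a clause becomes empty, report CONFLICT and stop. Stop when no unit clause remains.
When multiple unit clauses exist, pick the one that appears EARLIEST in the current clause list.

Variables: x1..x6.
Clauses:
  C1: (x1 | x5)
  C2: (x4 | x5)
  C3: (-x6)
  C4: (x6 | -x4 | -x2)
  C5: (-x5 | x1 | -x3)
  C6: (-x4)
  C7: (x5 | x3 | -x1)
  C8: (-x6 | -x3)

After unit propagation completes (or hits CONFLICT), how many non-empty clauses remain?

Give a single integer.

unit clause [-6] forces x6=F; simplify:
  drop 6 from [6, -4, -2] -> [-4, -2]
  satisfied 2 clause(s); 6 remain; assigned so far: [6]
unit clause [-4] forces x4=F; simplify:
  drop 4 from [4, 5] -> [5]
  satisfied 2 clause(s); 4 remain; assigned so far: [4, 6]
unit clause [5] forces x5=T; simplify:
  drop -5 from [-5, 1, -3] -> [1, -3]
  satisfied 3 clause(s); 1 remain; assigned so far: [4, 5, 6]

Answer: 1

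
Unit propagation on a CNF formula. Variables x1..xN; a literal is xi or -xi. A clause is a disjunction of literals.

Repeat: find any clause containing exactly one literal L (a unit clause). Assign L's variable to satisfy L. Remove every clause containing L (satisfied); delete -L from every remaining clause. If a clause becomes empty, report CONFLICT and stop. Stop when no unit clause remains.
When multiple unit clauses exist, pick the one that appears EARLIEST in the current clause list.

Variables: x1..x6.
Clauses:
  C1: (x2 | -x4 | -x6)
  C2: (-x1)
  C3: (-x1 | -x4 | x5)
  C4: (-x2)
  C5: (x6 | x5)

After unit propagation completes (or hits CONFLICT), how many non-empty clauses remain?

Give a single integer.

unit clause [-1] forces x1=F; simplify:
  satisfied 2 clause(s); 3 remain; assigned so far: [1]
unit clause [-2] forces x2=F; simplify:
  drop 2 from [2, -4, -6] -> [-4, -6]
  satisfied 1 clause(s); 2 remain; assigned so far: [1, 2]

Answer: 2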